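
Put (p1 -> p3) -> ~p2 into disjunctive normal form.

(p1 & ~p3) | ~p2

(p1 -> p3) -> ~p2
⇔ ~(p1 -> p3) | ~p2   — eliminate ->
⇔ ~(~p1 | p3) | ~p2   — eliminate ->
⇔ (~~p1 & ~p3) | ~p2   — De Morgan
⇔ (p1 & ~p3) | ~p2   — double negation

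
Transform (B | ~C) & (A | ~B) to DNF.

(B & A) | (~C & A) | (~C & ~B)

(B | ~C) & (A | ~B)
≡ (B & A) | (B & ~B) | (~C & A) | (~C & ~B)   [distribute & over |]
≡ (B & A) | (~C & A) | (~C & ~B)   [simplify]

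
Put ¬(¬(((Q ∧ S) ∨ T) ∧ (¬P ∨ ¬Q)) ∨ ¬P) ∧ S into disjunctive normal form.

T ∧ ¬Q ∧ P ∧ S

¬(¬(((Q ∧ S) ∨ T) ∧ (¬P ∨ ¬Q)) ∨ ¬P) ∧ S
= ¬¬(((Q ∧ S) ∨ T) ∧ (¬P ∨ ¬Q)) ∧ ¬¬P ∧ S   — De Morgan
= ((Q ∧ S) ∨ T) ∧ (¬P ∨ ¬Q) ∧ ¬¬P ∧ S   — double negation
= ((Q ∧ S) ∨ T) ∧ (¬P ∨ ¬Q) ∧ P ∧ S   — double negation
= (Q ∧ S ∧ ¬P ∧ P ∧ S) ∨ (Q ∧ S ∧ ¬Q ∧ P ∧ S) ∨ (T ∧ ¬P ∧ P ∧ S) ∨ (T ∧ ¬Q ∧ P ∧ S)   — distribute ∧ over ∨
= T ∧ ¬Q ∧ P ∧ S   — simplify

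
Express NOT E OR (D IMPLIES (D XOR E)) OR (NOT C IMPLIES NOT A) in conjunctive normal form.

NOT E OR (D IMPLIES (D XOR E)) OR (NOT C IMPLIES NOT A)
≡ NOT E OR NOT D OR (D XOR E) OR (NOT C IMPLIES NOT A)   [eliminate IMPLIES]
≡ NOT E OR NOT D OR ((D OR E) AND NOT (D AND E)) OR (NOT C IMPLIES NOT A)   [expand XOR]
≡ NOT E OR NOT D OR ((D OR E) AND NOT (D AND E)) OR NOT NOT C OR NOT A   [eliminate IMPLIES]
≡ NOT E OR NOT D OR ((D OR E) AND (NOT D OR NOT E)) OR NOT NOT C OR NOT A   [De Morgan]
≡ NOT E OR NOT D OR ((D OR E) AND (NOT D OR NOT E)) OR C OR NOT A   [double negation]
≡ (NOT E OR NOT D OR D OR E OR C OR NOT A) AND (NOT E OR NOT D OR NOT D OR NOT E OR C OR NOT A)   [distribute OR over AND]
≡ NOT E OR NOT D OR C OR NOT A   [simplify]

NOT E OR NOT D OR C OR NOT A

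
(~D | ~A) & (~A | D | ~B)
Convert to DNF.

(~D | ~A) & (~A | D | ~B)
= (~D & ~A) | (~D & D) | (~D & ~B) | (~A & ~A) | (~A & D) | (~A & ~B)   [distribute & over |]
= (~D & ~B) | ~A   [simplify]

(~D & ~B) | ~A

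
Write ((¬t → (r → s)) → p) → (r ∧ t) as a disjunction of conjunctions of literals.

((¬t → (r → s)) → p) → (r ∧ t)
= ¬((¬t → (r → s)) → p) ∨ (r ∧ t)   [eliminate →]
= ¬(¬(¬t → (r → s)) ∨ p) ∨ (r ∧ t)   [eliminate →]
= ¬(¬(¬¬t ∨ (r → s)) ∨ p) ∨ (r ∧ t)   [eliminate →]
= ¬(¬(¬¬t ∨ ¬r ∨ s) ∨ p) ∨ (r ∧ t)   [eliminate →]
= (¬¬(¬¬t ∨ ¬r ∨ s) ∧ ¬p) ∨ (r ∧ t)   [De Morgan]
= ((¬¬t ∨ ¬r ∨ s) ∧ ¬p) ∨ (r ∧ t)   [double negation]
= ((t ∨ ¬r ∨ s) ∧ ¬p) ∨ (r ∧ t)   [double negation]
= (t ∧ ¬p) ∨ (¬r ∧ ¬p) ∨ (s ∧ ¬p) ∨ (r ∧ t)   [distribute ∧ over ∨]

(t ∧ ¬p) ∨ (¬r ∧ ¬p) ∨ (s ∧ ¬p) ∨ (r ∧ t)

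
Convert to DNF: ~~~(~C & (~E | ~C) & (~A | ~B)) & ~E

(C & ~E) | (A & B & ~E)

~~~(~C & (~E | ~C) & (~A | ~B)) & ~E
≡ ~(~C & (~E | ~C) & (~A | ~B)) & ~E   [double negation]
≡ (~~C | ~(~E | ~C) | ~(~A | ~B)) & ~E   [De Morgan]
≡ (C | ~(~E | ~C) | ~(~A | ~B)) & ~E   [double negation]
≡ (C | (~~E & ~~C) | ~(~A | ~B)) & ~E   [De Morgan]
≡ (C | (E & ~~C) | ~(~A | ~B)) & ~E   [double negation]
≡ (C | (E & C) | ~(~A | ~B)) & ~E   [double negation]
≡ (C | (E & C) | (~~A & ~~B)) & ~E   [De Morgan]
≡ (C | (E & C) | (A & ~~B)) & ~E   [double negation]
≡ (C | (E & C) | (A & B)) & ~E   [double negation]
≡ (C & ~E) | (E & C & ~E) | (A & B & ~E)   [distribute & over |]
≡ (C & ~E) | (A & B & ~E)   [simplify]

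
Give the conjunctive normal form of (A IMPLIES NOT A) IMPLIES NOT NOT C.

A OR C

(A IMPLIES NOT A) IMPLIES NOT NOT C
≡ NOT (A IMPLIES NOT A) OR NOT NOT C   [eliminate IMPLIES]
≡ NOT (NOT A OR NOT A) OR NOT NOT C   [eliminate IMPLIES]
≡ (NOT NOT A AND NOT NOT A) OR NOT NOT C   [De Morgan]
≡ (A AND NOT NOT A) OR NOT NOT C   [double negation]
≡ (A AND A) OR NOT NOT C   [double negation]
≡ (A AND A) OR C   [double negation]
≡ (A OR C) AND (A OR C)   [distribute OR over AND]
≡ A OR C   [simplify]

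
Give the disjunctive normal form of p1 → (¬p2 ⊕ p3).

p1 → (¬p2 ⊕ p3)
≡ ¬p1 ∨ (¬p2 ⊕ p3)   [eliminate →]
≡ ¬p1 ∨ (¬p2 ∧ ¬p3) ∨ (¬¬p2 ∧ p3)   [expand ⊕]
≡ ¬p1 ∨ (¬p2 ∧ ¬p3) ∨ (p2 ∧ p3)   [double negation]

¬p1 ∨ (¬p2 ∧ ¬p3) ∨ (p2 ∧ p3)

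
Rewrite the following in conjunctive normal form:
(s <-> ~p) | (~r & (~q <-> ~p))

(s <-> ~p) | (~r & (~q <-> ~p))
= ((s -> ~p) & (~p -> s)) | (~r & (~q <-> ~p))   [eliminate <->]
= ((~s | ~p) & (~p -> s)) | (~r & (~q <-> ~p))   [eliminate ->]
= ((~s | ~p) & (~~p | s)) | (~r & (~q <-> ~p))   [eliminate ->]
= ((~s | ~p) & (~~p | s)) | (~r & (~q -> ~p) & (~p -> ~q))   [eliminate <->]
= ((~s | ~p) & (~~p | s)) | (~r & (~~q | ~p) & (~p -> ~q))   [eliminate ->]
= ((~s | ~p) & (~~p | s)) | (~r & (~~q | ~p) & (~~p | ~q))   [eliminate ->]
= ((~s | ~p) & (p | s)) | (~r & (~~q | ~p) & (~~p | ~q))   [double negation]
= ((~s | ~p) & (p | s)) | (~r & (q | ~p) & (~~p | ~q))   [double negation]
= ((~s | ~p) & (p | s)) | (~r & (q | ~p) & (p | ~q))   [double negation]
= (~s | ~p | ~r) & (~s | ~p | q | ~p) & (~s | ~p | p | ~q) & (p | s | ~r) & (p | s | q | ~p) & (p | s | p | ~q)   [distribute | over &]
= (~s | ~p | ~r) & (~s | ~p | q) & (p | s | ~r) & (p | s | ~q)   [simplify]

(~s | ~p | ~r) & (~s | ~p | q) & (p | s | ~r) & (p | s | ~q)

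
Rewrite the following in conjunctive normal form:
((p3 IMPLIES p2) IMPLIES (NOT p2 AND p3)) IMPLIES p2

NOT p3 OR p2

((p3 IMPLIES p2) IMPLIES (NOT p2 AND p3)) IMPLIES p2
≡ NOT ((p3 IMPLIES p2) IMPLIES (NOT p2 AND p3)) OR p2   [eliminate IMPLIES]
≡ NOT (NOT (p3 IMPLIES p2) OR (NOT p2 AND p3)) OR p2   [eliminate IMPLIES]
≡ NOT (NOT (NOT p3 OR p2) OR (NOT p2 AND p3)) OR p2   [eliminate IMPLIES]
≡ (NOT NOT (NOT p3 OR p2) AND NOT (NOT p2 AND p3)) OR p2   [De Morgan]
≡ ((NOT p3 OR p2) AND NOT (NOT p2 AND p3)) OR p2   [double negation]
≡ ((NOT p3 OR p2) AND (NOT NOT p2 OR NOT p3)) OR p2   [De Morgan]
≡ ((NOT p3 OR p2) AND (p2 OR NOT p3)) OR p2   [double negation]
≡ (NOT p3 OR p2 OR p2) AND (p2 OR NOT p3 OR p2)   [distribute OR over AND]
≡ NOT p3 OR p2   [simplify]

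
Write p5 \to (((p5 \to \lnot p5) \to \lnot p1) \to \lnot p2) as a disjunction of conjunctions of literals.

\lnot p5 \lor \lnot p2

p5 \to (((p5 \to \lnot p5) \to \lnot p1) \to \lnot p2)
≡ \lnot p5 \lor (((p5 \to \lnot p5) \to \lnot p1) \to \lnot p2)   — eliminate \to
≡ \lnot p5 \lor \lnot ((p5 \to \lnot p5) \to \lnot p1) \lor \lnot p2   — eliminate \to
≡ \lnot p5 \lor \lnot (\lnot (p5 \to \lnot p5) \lor \lnot p1) \lor \lnot p2   — eliminate \to
≡ \lnot p5 \lor \lnot (\lnot (\lnot p5 \lor \lnot p5) \lor \lnot p1) \lor \lnot p2   — eliminate \to
≡ \lnot p5 \lor (\lnot \lnot (\lnot p5 \lor \lnot p5) \land \lnot \lnot p1) \lor \lnot p2   — De Morgan
≡ \lnot p5 \lor ((\lnot p5 \lor \lnot p5) \land \lnot \lnot p1) \lor \lnot p2   — double negation
≡ \lnot p5 \lor ((\lnot p5 \lor \lnot p5) \land p1) \lor \lnot p2   — double negation
≡ \lnot p5 \lor (\lnot p5 \land p1) \lor (\lnot p5 \land p1) \lor \lnot p2   — distribute \land over \lor
≡ \lnot p5 \lor \lnot p2   — simplify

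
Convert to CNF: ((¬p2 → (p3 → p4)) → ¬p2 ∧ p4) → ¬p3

(p2 ∨ ¬p3 ∨ p4) ∧ (p2 ∨ ¬p4 ∨ ¬p3)

((¬p2 → (p3 → p4)) → ¬p2 ∧ p4) → ¬p3
= ¬((¬p2 → (p3 → p4)) → ¬p2 ∧ p4) ∨ ¬p3   — eliminate →
= ¬(¬(¬p2 → (p3 → p4)) ∨ ¬p2 ∧ p4) ∨ ¬p3   — eliminate →
= ¬(¬(¬¬p2 ∨ (p3 → p4)) ∨ ¬p2 ∧ p4) ∨ ¬p3   — eliminate →
= ¬(¬(¬¬p2 ∨ ¬p3 ∨ p4) ∨ ¬p2 ∧ p4) ∨ ¬p3   — eliminate →
= ¬¬(¬¬p2 ∨ ¬p3 ∨ p4) ∧ ¬(¬p2 ∧ p4) ∨ ¬p3   — De Morgan
= (¬¬p2 ∨ ¬p3 ∨ p4) ∧ ¬(¬p2 ∧ p4) ∨ ¬p3   — double negation
= (p2 ∨ ¬p3 ∨ p4) ∧ ¬(¬p2 ∧ p4) ∨ ¬p3   — double negation
= (p2 ∨ ¬p3 ∨ p4) ∧ (¬¬p2 ∨ ¬p4) ∨ ¬p3   — De Morgan
= (p2 ∨ ¬p3 ∨ p4) ∧ (p2 ∨ ¬p4) ∨ ¬p3   — double negation
= (p2 ∨ ¬p3 ∨ p4 ∨ ¬p3) ∧ (p2 ∨ ¬p4 ∨ ¬p3)   — distribute ∨ over ∧
= (p2 ∨ ¬p3 ∨ p4) ∧ (p2 ∨ ¬p4 ∨ ¬p3)   — simplify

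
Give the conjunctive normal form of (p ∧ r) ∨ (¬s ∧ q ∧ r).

(p ∧ r) ∨ (¬s ∧ q ∧ r)
⇔ (p ∨ ¬s) ∧ (p ∨ q) ∧ (p ∨ r) ∧ (r ∨ ¬s) ∧ (r ∨ q) ∧ (r ∨ r)
⇔ (p ∨ ¬s) ∧ (p ∨ q) ∧ r

(p ∨ ¬s) ∧ (p ∨ q) ∧ r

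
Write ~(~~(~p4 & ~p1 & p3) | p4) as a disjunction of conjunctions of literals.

~(~~(~p4 & ~p1 & p3) | p4)
≡ ~~~(~p4 & ~p1 & p3) & ~p4   (De Morgan)
≡ ~(~p4 & ~p1 & p3) & ~p4   (double negation)
≡ (~~p4 | ~~p1 | ~p3) & ~p4   (De Morgan)
≡ (p4 | ~~p1 | ~p3) & ~p4   (double negation)
≡ (p4 | p1 | ~p3) & ~p4   (double negation)
≡ (p4 & ~p4) | (p1 & ~p4) | (~p3 & ~p4)   (distribute & over |)
≡ (p1 & ~p4) | (~p3 & ~p4)   (simplify)

(p1 & ~p4) | (~p3 & ~p4)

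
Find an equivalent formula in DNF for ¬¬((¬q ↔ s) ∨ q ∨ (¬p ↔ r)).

s ∧ ¬q ∨ q ∨ p ∧ ¬r ∨ r ∧ ¬p

¬¬((¬q ↔ s) ∨ q ∨ (¬p ↔ r))
= ¬¬((¬q → s) ∧ (s → ¬q) ∨ q ∨ (¬p ↔ r))   — eliminate ↔
= ¬¬((¬¬q ∨ s) ∧ (s → ¬q) ∨ q ∨ (¬p ↔ r))   — eliminate →
= ¬¬((¬¬q ∨ s) ∧ (¬s ∨ ¬q) ∨ q ∨ (¬p ↔ r))   — eliminate →
= ¬¬((¬¬q ∨ s) ∧ (¬s ∨ ¬q) ∨ q ∨ (¬p → r) ∧ (r → ¬p))   — eliminate ↔
= ¬¬((¬¬q ∨ s) ∧ (¬s ∨ ¬q) ∨ q ∨ (¬¬p ∨ r) ∧ (r → ¬p))   — eliminate →
= ¬¬((¬¬q ∨ s) ∧ (¬s ∨ ¬q) ∨ q ∨ (¬¬p ∨ r) ∧ (¬r ∨ ¬p))   — eliminate →
= (¬¬q ∨ s) ∧ (¬s ∨ ¬q) ∨ q ∨ (¬¬p ∨ r) ∧ (¬r ∨ ¬p)   — double negation
= (q ∨ s) ∧ (¬s ∨ ¬q) ∨ q ∨ (¬¬p ∨ r) ∧ (¬r ∨ ¬p)   — double negation
= (q ∨ s) ∧ (¬s ∨ ¬q) ∨ q ∨ (p ∨ r) ∧ (¬r ∨ ¬p)   — double negation
= q ∧ ¬s ∨ q ∧ ¬q ∨ s ∧ ¬s ∨ s ∧ ¬q ∨ q ∨ p ∧ ¬r ∨ p ∧ ¬p ∨ r ∧ ¬r ∨ r ∧ ¬p   — distribute ∧ over ∨
= s ∧ ¬q ∨ q ∨ p ∧ ¬r ∨ r ∧ ¬p   — simplify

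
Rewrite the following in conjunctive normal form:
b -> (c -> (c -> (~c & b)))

b -> (c -> (c -> (~c & b)))
= ~b | (c -> (c -> (~c & b)))   (eliminate ->)
= ~b | ~c | (c -> (~c & b))   (eliminate ->)
= ~b | ~c | ~c | (~c & b)   (eliminate ->)
= (~b | ~c | ~c | ~c) & (~b | ~c | ~c | b)   (distribute | over &)
= ~b | ~c   (simplify)

~b | ~c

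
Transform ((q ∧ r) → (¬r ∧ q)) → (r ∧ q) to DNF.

q ∧ r

((q ∧ r) → (¬r ∧ q)) → (r ∧ q)
⇔ ¬((q ∧ r) → (¬r ∧ q)) ∨ (r ∧ q)   [eliminate →]
⇔ ¬(¬(q ∧ r) ∨ (¬r ∧ q)) ∨ (r ∧ q)   [eliminate →]
⇔ (¬¬(q ∧ r) ∧ ¬(¬r ∧ q)) ∨ (r ∧ q)   [De Morgan]
⇔ (q ∧ r ∧ ¬(¬r ∧ q)) ∨ (r ∧ q)   [double negation]
⇔ (q ∧ r ∧ (¬¬r ∨ ¬q)) ∨ (r ∧ q)   [De Morgan]
⇔ (q ∧ r ∧ (r ∨ ¬q)) ∨ (r ∧ q)   [double negation]
⇔ (q ∧ r ∧ r) ∨ (q ∧ r ∧ ¬q) ∨ (r ∧ q)   [distribute ∧ over ∨]
⇔ q ∧ r   [simplify]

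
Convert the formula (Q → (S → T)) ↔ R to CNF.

(Q → (S → T)) ↔ R
≡ ((Q → (S → T)) → R) ∧ (R → (Q → (S → T)))   [eliminate ↔]
≡ (¬(Q → (S → T)) ∨ R) ∧ (R → (Q → (S → T)))   [eliminate →]
≡ (¬(¬Q ∨ (S → T)) ∨ R) ∧ (R → (Q → (S → T)))   [eliminate →]
≡ (¬(¬Q ∨ ¬S ∨ T) ∨ R) ∧ (R → (Q → (S → T)))   [eliminate →]
≡ (¬(¬Q ∨ ¬S ∨ T) ∨ R) ∧ (¬R ∨ (Q → (S → T)))   [eliminate →]
≡ (¬(¬Q ∨ ¬S ∨ T) ∨ R) ∧ (¬R ∨ ¬Q ∨ (S → T))   [eliminate →]
≡ (¬(¬Q ∨ ¬S ∨ T) ∨ R) ∧ (¬R ∨ ¬Q ∨ ¬S ∨ T)   [eliminate →]
≡ ((¬¬Q ∧ ¬¬S ∧ ¬T) ∨ R) ∧ (¬R ∨ ¬Q ∨ ¬S ∨ T)   [De Morgan]
≡ ((Q ∧ ¬¬S ∧ ¬T) ∨ R) ∧ (¬R ∨ ¬Q ∨ ¬S ∨ T)   [double negation]
≡ ((Q ∧ S ∧ ¬T) ∨ R) ∧ (¬R ∨ ¬Q ∨ ¬S ∨ T)   [double negation]
≡ (Q ∨ R) ∧ (S ∨ R) ∧ (¬T ∨ R) ∧ (¬R ∨ ¬Q ∨ ¬S ∨ T)   [distribute ∨ over ∧]

(Q ∨ R) ∧ (S ∨ R) ∧ (¬T ∨ R) ∧ (¬R ∨ ¬Q ∨ ¬S ∨ T)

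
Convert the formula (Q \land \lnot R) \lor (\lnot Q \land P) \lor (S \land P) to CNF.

(Q \land \lnot R) \lor (\lnot Q \land P) \lor (S \land P)
≡ (Q \lor \lnot Q \lor S) \land (Q \lor \lnot Q \lor P) \land (Q \lor P \lor S) \land (Q \lor P \lor P) \land (\lnot R \lor \lnot Q \lor S) \land (\lnot R \lor \lnot Q \lor P) \land (\lnot R \lor P \lor S) \land (\lnot R \lor P \lor P)   [distribute \lor over \land]
≡ (Q \lor P) \land (\lnot R \lor \lnot Q \lor S) \land (\lnot R \lor P)   [simplify]

(Q \lor P) \land (\lnot R \lor \lnot Q \lor S) \land (\lnot R \lor P)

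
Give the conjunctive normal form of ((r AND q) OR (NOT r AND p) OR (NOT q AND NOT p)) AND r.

(q OR NOT r OR NOT p) AND r

((r AND q) OR (NOT r AND p) OR (NOT q AND NOT p)) AND r
⇔ (r OR NOT r OR NOT q) AND (r OR NOT r OR NOT p) AND (r OR p OR NOT q) AND (r OR p OR NOT p) AND (q OR NOT r OR NOT q) AND (q OR NOT r OR NOT p) AND (q OR p OR NOT q) AND (q OR p OR NOT p) AND r   [distribute OR over AND]
⇔ (q OR NOT r OR NOT p) AND r   [simplify]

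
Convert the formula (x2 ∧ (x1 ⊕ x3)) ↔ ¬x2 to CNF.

(¬x2 ∨ ¬x1 ∨ x3) ∧ (¬x2 ∨ ¬x3 ∨ x1) ∧ x2

(x2 ∧ (x1 ⊕ x3)) ↔ ¬x2
≡ ((x2 ∧ (x1 ⊕ x3)) → ¬x2) ∧ (¬x2 → (x2 ∧ (x1 ⊕ x3)))
≡ (¬(x2 ∧ (x1 ⊕ x3)) ∨ ¬x2) ∧ (¬x2 → (x2 ∧ (x1 ⊕ x3)))
≡ (¬(x2 ∧ (x1 ∨ x3) ∧ ¬(x1 ∧ x3)) ∨ ¬x2) ∧ (¬x2 → (x2 ∧ (x1 ⊕ x3)))
≡ (¬(x2 ∧ (x1 ∨ x3) ∧ ¬(x1 ∧ x3)) ∨ ¬x2) ∧ (¬¬x2 ∨ (x2 ∧ (x1 ⊕ x3)))
≡ (¬(x2 ∧ (x1 ∨ x3) ∧ ¬(x1 ∧ x3)) ∨ ¬x2) ∧ (¬¬x2 ∨ (x2 ∧ (x1 ∨ x3) ∧ ¬(x1 ∧ x3)))
≡ (¬x2 ∨ ¬(x1 ∨ x3) ∨ ¬¬(x1 ∧ x3) ∨ ¬x2) ∧ (¬¬x2 ∨ (x2 ∧ (x1 ∨ x3) ∧ ¬(x1 ∧ x3)))
≡ (¬x2 ∨ (¬x1 ∧ ¬x3) ∨ ¬¬(x1 ∧ x3) ∨ ¬x2) ∧ (¬¬x2 ∨ (x2 ∧ (x1 ∨ x3) ∧ ¬(x1 ∧ x3)))
≡ (¬x2 ∨ (¬x1 ∧ ¬x3) ∨ (x1 ∧ x3) ∨ ¬x2) ∧ (¬¬x2 ∨ (x2 ∧ (x1 ∨ x3) ∧ ¬(x1 ∧ x3)))
≡ (¬x2 ∨ (¬x1 ∧ ¬x3) ∨ (x1 ∧ x3) ∨ ¬x2) ∧ (x2 ∨ (x2 ∧ (x1 ∨ x3) ∧ ¬(x1 ∧ x3)))
≡ (¬x2 ∨ (¬x1 ∧ ¬x3) ∨ (x1 ∧ x3) ∨ ¬x2) ∧ (x2 ∨ (x2 ∧ (x1 ∨ x3) ∧ (¬x1 ∨ ¬x3)))
≡ (¬x2 ∨ ¬x1 ∨ x1 ∨ ¬x2) ∧ (¬x2 ∨ ¬x1 ∨ x3 ∨ ¬x2) ∧ (¬x2 ∨ ¬x3 ∨ x1 ∨ ¬x2) ∧ (¬x2 ∨ ¬x3 ∨ x3 ∨ ¬x2) ∧ (x2 ∨ x2) ∧ (x2 ∨ x1 ∨ x3) ∧ (x2 ∨ ¬x1 ∨ ¬x3)
≡ (¬x2 ∨ ¬x1 ∨ x3) ∧ (¬x2 ∨ ¬x3 ∨ x1) ∧ x2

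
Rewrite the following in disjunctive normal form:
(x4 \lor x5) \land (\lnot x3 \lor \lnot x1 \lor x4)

(x4 \lor x5) \land (\lnot x3 \lor \lnot x1 \lor x4)
⇔ (x4 \land \lnot x3) \lor (x4 \land \lnot x1) \lor (x4 \land x4) \lor (x5 \land \lnot x3) \lor (x5 \land \lnot x1) \lor (x5 \land x4)   (distribute \land over \lor)
⇔ x4 \lor (x5 \land \lnot x3) \lor (x5 \land \lnot x1)   (simplify)

x4 \lor (x5 \land \lnot x3) \lor (x5 \land \lnot x1)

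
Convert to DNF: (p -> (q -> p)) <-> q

(q & ~p) | (q & p)

(p -> (q -> p)) <-> q
= ((p -> (q -> p)) -> q) & (q -> (p -> (q -> p)))   [eliminate <->]
= (~(p -> (q -> p)) | q) & (q -> (p -> (q -> p)))   [eliminate ->]
= (~(~p | (q -> p)) | q) & (q -> (p -> (q -> p)))   [eliminate ->]
= (~(~p | ~q | p) | q) & (q -> (p -> (q -> p)))   [eliminate ->]
= (~(~p | ~q | p) | q) & (~q | (p -> (q -> p)))   [eliminate ->]
= (~(~p | ~q | p) | q) & (~q | ~p | (q -> p))   [eliminate ->]
= (~(~p | ~q | p) | q) & (~q | ~p | ~q | p)   [eliminate ->]
= ((~~p & ~~q & ~p) | q) & (~q | ~p | ~q | p)   [De Morgan]
= ((p & ~~q & ~p) | q) & (~q | ~p | ~q | p)   [double negation]
= ((p & q & ~p) | q) & (~q | ~p | ~q | p)   [double negation]
= (p & q & ~p & ~q) | (p & q & ~p & ~p) | (p & q & ~p & ~q) | (p & q & ~p & p) | (q & ~q) | (q & ~p) | (q & ~q) | (q & p)   [distribute & over |]
= (q & ~p) | (q & p)   [simplify]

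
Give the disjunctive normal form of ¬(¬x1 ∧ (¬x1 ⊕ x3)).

¬(¬x1 ∧ (¬x1 ⊕ x3))
⇔ ¬(¬x1 ∧ ((¬x1 ∧ ¬x3) ∨ (¬¬x1 ∧ x3)))   (expand ⊕)
⇔ ¬¬x1 ∨ ¬((¬x1 ∧ ¬x3) ∨ (¬¬x1 ∧ x3))   (De Morgan)
⇔ x1 ∨ ¬((¬x1 ∧ ¬x3) ∨ (¬¬x1 ∧ x3))   (double negation)
⇔ x1 ∨ (¬(¬x1 ∧ ¬x3) ∧ ¬(¬¬x1 ∧ x3))   (De Morgan)
⇔ x1 ∨ ((¬¬x1 ∨ ¬¬x3) ∧ ¬(¬¬x1 ∧ x3))   (De Morgan)
⇔ x1 ∨ ((x1 ∨ ¬¬x3) ∧ ¬(¬¬x1 ∧ x3))   (double negation)
⇔ x1 ∨ ((x1 ∨ x3) ∧ ¬(¬¬x1 ∧ x3))   (double negation)
⇔ x1 ∨ ((x1 ∨ x3) ∧ (¬¬¬x1 ∨ ¬x3))   (De Morgan)
⇔ x1 ∨ ((x1 ∨ x3) ∧ (¬x1 ∨ ¬x3))   (double negation)
⇔ x1 ∨ (x1 ∧ ¬x1) ∨ (x1 ∧ ¬x3) ∨ (x3 ∧ ¬x1) ∨ (x3 ∧ ¬x3)   (distribute ∧ over ∨)
⇔ x1 ∨ (x3 ∧ ¬x1)   (simplify)

x1 ∨ (x3 ∧ ¬x1)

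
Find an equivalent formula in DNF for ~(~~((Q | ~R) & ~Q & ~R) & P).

~(~~((Q | ~R) & ~Q & ~R) & P)
≡ ~~~((Q | ~R) & ~Q & ~R) | ~P   (De Morgan)
≡ ~((Q | ~R) & ~Q & ~R) | ~P   (double negation)
≡ ~(Q | ~R) | ~~Q | ~~R | ~P   (De Morgan)
≡ (~Q & ~~R) | ~~Q | ~~R | ~P   (De Morgan)
≡ (~Q & R) | ~~Q | ~~R | ~P   (double negation)
≡ (~Q & R) | Q | ~~R | ~P   (double negation)
≡ (~Q & R) | Q | R | ~P   (double negation)
≡ Q | R | ~P   (simplify)

Q | R | ~P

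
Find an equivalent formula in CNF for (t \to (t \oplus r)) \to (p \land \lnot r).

(t \to (t \oplus r)) \to (p \land \lnot r)
≡ \lnot (t \to (t \oplus r)) \lor (p \land \lnot r)   — eliminate \to
≡ \lnot (\lnot t \lor (t \oplus r)) \lor (p \land \lnot r)   — eliminate \to
≡ \lnot (\lnot t \lor ((t \lor r) \land \lnot (t \land r))) \lor (p \land \lnot r)   — expand \oplus
≡ (\lnot \lnot t \land \lnot ((t \lor r) \land \lnot (t \land r))) \lor (p \land \lnot r)   — De Morgan
≡ (t \land \lnot ((t \lor r) \land \lnot (t \land r))) \lor (p \land \lnot r)   — double negation
≡ (t \land (\lnot (t \lor r) \lor \lnot \lnot (t \land r))) \lor (p \land \lnot r)   — De Morgan
≡ (t \land ((\lnot t \land \lnot r) \lor \lnot \lnot (t \land r))) \lor (p \land \lnot r)   — De Morgan
≡ (t \land ((\lnot t \land \lnot r) \lor (t \land r))) \lor (p \land \lnot r)   — double negation
≡ (t \lor p) \land (t \lor \lnot r) \land (\lnot t \lor t \lor p) \land (\lnot t \lor t \lor \lnot r) \land (\lnot t \lor r \lor p) \land (\lnot t \lor r \lor \lnot r) \land (\lnot r \lor t \lor p) \land (\lnot r \lor t \lor \lnot r) \land (\lnot r \lor r \lor p) \land (\lnot r \lor r \lor \lnot r)   — distribute \lor over \land
≡ (t \lor p) \land (t \lor \lnot r) \land (\lnot t \lor r \lor p)   — simplify

(t \lor p) \land (t \lor \lnot r) \land (\lnot t \lor r \lor p)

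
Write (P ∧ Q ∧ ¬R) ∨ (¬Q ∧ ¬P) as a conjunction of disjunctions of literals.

(P ∧ Q ∧ ¬R) ∨ (¬Q ∧ ¬P)
⇔ (P ∨ ¬Q) ∧ (P ∨ ¬P) ∧ (Q ∨ ¬Q) ∧ (Q ∨ ¬P) ∧ (¬R ∨ ¬Q) ∧ (¬R ∨ ¬P)
⇔ (P ∨ ¬Q) ∧ (Q ∨ ¬P) ∧ (¬R ∨ ¬Q) ∧ (¬R ∨ ¬P)

(P ∨ ¬Q) ∧ (Q ∨ ¬P) ∧ (¬R ∨ ¬Q) ∧ (¬R ∨ ¬P)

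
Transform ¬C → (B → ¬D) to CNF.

C ∨ ¬B ∨ ¬D

¬C → (B → ¬D)
⇔ ¬¬C ∨ (B → ¬D)   [eliminate →]
⇔ ¬¬C ∨ ¬B ∨ ¬D   [eliminate →]
⇔ C ∨ ¬B ∨ ¬D   [double negation]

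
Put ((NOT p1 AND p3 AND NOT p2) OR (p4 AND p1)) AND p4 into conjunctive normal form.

((NOT p1 AND p3 AND NOT p2) OR (p4 AND p1)) AND p4
= (NOT p1 OR p4) AND (NOT p1 OR p1) AND (p3 OR p4) AND (p3 OR p1) AND (NOT p2 OR p4) AND (NOT p2 OR p1) AND p4
= (p3 OR p1) AND (NOT p2 OR p1) AND p4

(p3 OR p1) AND (NOT p2 OR p1) AND p4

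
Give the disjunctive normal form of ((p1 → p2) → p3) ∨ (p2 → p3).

p3 ∨ ¬p2

((p1 → p2) → p3) ∨ (p2 → p3)
= ¬(p1 → p2) ∨ p3 ∨ (p2 → p3)   [eliminate →]
= ¬(¬p1 ∨ p2) ∨ p3 ∨ (p2 → p3)   [eliminate →]
= ¬(¬p1 ∨ p2) ∨ p3 ∨ ¬p2 ∨ p3   [eliminate →]
= (¬¬p1 ∧ ¬p2) ∨ p3 ∨ ¬p2 ∨ p3   [De Morgan]
= (p1 ∧ ¬p2) ∨ p3 ∨ ¬p2 ∨ p3   [double negation]
= p3 ∨ ¬p2   [simplify]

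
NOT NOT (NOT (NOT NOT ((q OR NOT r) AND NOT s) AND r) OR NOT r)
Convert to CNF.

NOT q OR s OR NOT r

NOT NOT (NOT (NOT NOT ((q OR NOT r) AND NOT s) AND r) OR NOT r)
⇔ NOT (NOT NOT ((q OR NOT r) AND NOT s) AND r) OR NOT r   (double negation)
⇔ NOT NOT NOT ((q OR NOT r) AND NOT s) OR NOT r OR NOT r   (De Morgan)
⇔ NOT ((q OR NOT r) AND NOT s) OR NOT r OR NOT r   (double negation)
⇔ NOT (q OR NOT r) OR NOT NOT s OR NOT r OR NOT r   (De Morgan)
⇔ (NOT q AND NOT NOT r) OR NOT NOT s OR NOT r OR NOT r   (De Morgan)
⇔ (NOT q AND r) OR NOT NOT s OR NOT r OR NOT r   (double negation)
⇔ (NOT q AND r) OR s OR NOT r OR NOT r   (double negation)
⇔ (NOT q OR s OR NOT r OR NOT r) AND (r OR s OR NOT r OR NOT r)   (distribute OR over AND)
⇔ NOT q OR s OR NOT r   (simplify)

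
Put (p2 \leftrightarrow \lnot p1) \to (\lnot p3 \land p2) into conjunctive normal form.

(p2 \leftrightarrow \lnot p1) \to (\lnot p3 \land p2)
≡ \lnot (p2 \leftrightarrow \lnot p1) \lor (\lnot p3 \land p2)   [eliminate \to]
≡ \lnot ((p2 \to \lnot p1) \land (\lnot p1 \to p2)) \lor (\lnot p3 \land p2)   [eliminate \leftrightarrow]
≡ \lnot ((\lnot p2 \lor \lnot p1) \land (\lnot p1 \to p2)) \lor (\lnot p3 \land p2)   [eliminate \to]
≡ \lnot ((\lnot p2 \lor \lnot p1) \land (\lnot \lnot p1 \lor p2)) \lor (\lnot p3 \land p2)   [eliminate \to]
≡ \lnot (\lnot p2 \lor \lnot p1) \lor \lnot (\lnot \lnot p1 \lor p2) \lor (\lnot p3 \land p2)   [De Morgan]
≡ (\lnot \lnot p2 \land \lnot \lnot p1) \lor \lnot (\lnot \lnot p1 \lor p2) \lor (\lnot p3 \land p2)   [De Morgan]
≡ (p2 \land \lnot \lnot p1) \lor \lnot (\lnot \lnot p1 \lor p2) \lor (\lnot p3 \land p2)   [double negation]
≡ (p2 \land p1) \lor \lnot (\lnot \lnot p1 \lor p2) \lor (\lnot p3 \land p2)   [double negation]
≡ (p2 \land p1) \lor (\lnot \lnot \lnot p1 \land \lnot p2) \lor (\lnot p3 \land p2)   [De Morgan]
≡ (p2 \land p1) \lor (\lnot p1 \land \lnot p2) \lor (\lnot p3 \land p2)   [double negation]
≡ (p2 \lor \lnot p1 \lor \lnot p3) \land (p2 \lor \lnot p1 \lor p2) \land (p2 \lor \lnot p2 \lor \lnot p3) \land (p2 \lor \lnot p2 \lor p2) \land (p1 \lor \lnot p1 \lor \lnot p3) \land (p1 \lor \lnot p1 \lor p2) \land (p1 \lor \lnot p2 \lor \lnot p3) \land (p1 \lor \lnot p2 \lor p2)   [distribute \lor over \land]
≡ (p2 \lor \lnot p1) \land (p1 \lor \lnot p2 \lor \lnot p3)   [simplify]

(p2 \lor \lnot p1) \land (p1 \lor \lnot p2 \lor \lnot p3)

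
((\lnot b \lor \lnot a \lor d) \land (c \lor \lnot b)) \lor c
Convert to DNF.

\lnot b \lor c

((\lnot b \lor \lnot a \lor d) \land (c \lor \lnot b)) \lor c
≡ (\lnot b \land c) \lor (\lnot b \land \lnot b) \lor (\lnot a \land c) \lor (\lnot a \land \lnot b) \lor (d \land c) \lor (d \land \lnot b) \lor c   — distribute \land over \lor
≡ \lnot b \lor c   — simplify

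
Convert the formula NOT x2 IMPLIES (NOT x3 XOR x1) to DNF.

NOT x2 IMPLIES (NOT x3 XOR x1)
≡ NOT NOT x2 OR (NOT x3 XOR x1)   (eliminate IMPLIES)
≡ NOT NOT x2 OR (NOT x3 AND NOT x1) OR (NOT NOT x3 AND x1)   (expand XOR)
≡ x2 OR (NOT x3 AND NOT x1) OR (NOT NOT x3 AND x1)   (double negation)
≡ x2 OR (NOT x3 AND NOT x1) OR (x3 AND x1)   (double negation)

x2 OR (NOT x3 AND NOT x1) OR (x3 AND x1)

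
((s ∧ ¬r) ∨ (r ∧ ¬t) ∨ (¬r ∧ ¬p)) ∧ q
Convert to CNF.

(s ∨ r ∨ ¬p) ∧ (s ∨ ¬t ∨ ¬p) ∧ (¬r ∨ ¬t) ∧ q

((s ∧ ¬r) ∨ (r ∧ ¬t) ∨ (¬r ∧ ¬p)) ∧ q
≡ (s ∨ r ∨ ¬r) ∧ (s ∨ r ∨ ¬p) ∧ (s ∨ ¬t ∨ ¬r) ∧ (s ∨ ¬t ∨ ¬p) ∧ (¬r ∨ r ∨ ¬r) ∧ (¬r ∨ r ∨ ¬p) ∧ (¬r ∨ ¬t ∨ ¬r) ∧ (¬r ∨ ¬t ∨ ¬p) ∧ q   — distribute ∨ over ∧
≡ (s ∨ r ∨ ¬p) ∧ (s ∨ ¬t ∨ ¬p) ∧ (¬r ∨ ¬t) ∧ q   — simplify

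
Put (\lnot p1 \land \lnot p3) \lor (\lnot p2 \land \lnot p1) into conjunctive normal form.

(\lnot p1 \land \lnot p3) \lor (\lnot p2 \land \lnot p1)
⇔ (\lnot p1 \lor \lnot p2) \land (\lnot p1 \lor \lnot p1) \land (\lnot p3 \lor \lnot p2) \land (\lnot p3 \lor \lnot p1)   (distribute \lor over \land)
⇔ \lnot p1 \land (\lnot p3 \lor \lnot p2)   (simplify)

\lnot p1 \land (\lnot p3 \lor \lnot p2)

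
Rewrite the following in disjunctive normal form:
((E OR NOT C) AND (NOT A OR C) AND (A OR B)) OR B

(E AND C AND A) OR B

((E OR NOT C) AND (NOT A OR C) AND (A OR B)) OR B
= (E AND NOT A AND A) OR (E AND NOT A AND B) OR (E AND C AND A) OR (E AND C AND B) OR (NOT C AND NOT A AND A) OR (NOT C AND NOT A AND B) OR (NOT C AND C AND A) OR (NOT C AND C AND B) OR B
= (E AND C AND A) OR B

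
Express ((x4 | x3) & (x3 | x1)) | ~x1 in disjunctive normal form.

((x4 | x3) & (x3 | x1)) | ~x1
= (x4 & x3) | (x4 & x1) | (x3 & x3) | (x3 & x1) | ~x1
= (x4 & x1) | x3 | ~x1

(x4 & x1) | x3 | ~x1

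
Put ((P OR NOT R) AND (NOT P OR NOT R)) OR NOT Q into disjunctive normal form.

NOT R OR NOT Q

((P OR NOT R) AND (NOT P OR NOT R)) OR NOT Q
⇔ (P AND NOT P) OR (P AND NOT R) OR (NOT R AND NOT P) OR (NOT R AND NOT R) OR NOT Q   [distribute AND over OR]
⇔ NOT R OR NOT Q   [simplify]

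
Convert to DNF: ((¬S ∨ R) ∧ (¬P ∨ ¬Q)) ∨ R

(¬S ∧ ¬P) ∨ (¬S ∧ ¬Q) ∨ R

((¬S ∨ R) ∧ (¬P ∨ ¬Q)) ∨ R
= (¬S ∧ ¬P) ∨ (¬S ∧ ¬Q) ∨ (R ∧ ¬P) ∨ (R ∧ ¬Q) ∨ R
= (¬S ∧ ¬P) ∨ (¬S ∧ ¬Q) ∨ R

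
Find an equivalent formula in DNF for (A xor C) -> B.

(A xor C) -> B
≡ ~(A xor C) | B   (eliminate ->)
≡ ~((A & ~C) | (~A & C)) | B   (expand xor)
≡ (~(A & ~C) & ~(~A & C)) | B   (De Morgan)
≡ ((~A | ~~C) & ~(~A & C)) | B   (De Morgan)
≡ ((~A | C) & ~(~A & C)) | B   (double negation)
≡ ((~A | C) & (~~A | ~C)) | B   (De Morgan)
≡ ((~A | C) & (A | ~C)) | B   (double negation)
≡ (~A & A) | (~A & ~C) | (C & A) | (C & ~C) | B   (distribute & over |)
≡ (~A & ~C) | (C & A) | B   (simplify)

(~A & ~C) | (C & A) | B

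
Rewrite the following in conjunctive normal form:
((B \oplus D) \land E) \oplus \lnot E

((B \oplus D) \land E) \oplus \lnot E
≡ (((B \oplus D) \land E) \lor \lnot E) \land \lnot ((B \oplus D) \land E \land \lnot E)   [expand \oplus]
≡ (((B \lor D) \land \lnot (B \land D) \land E) \lor \lnot E) \land \lnot ((B \oplus D) \land E \land \lnot E)   [expand \oplus]
≡ (((B \lor D) \land \lnot (B \land D) \land E) \lor \lnot E) \land \lnot ((B \lor D) \land \lnot (B \land D) \land E \land \lnot E)   [expand \oplus]
≡ (((B \lor D) \land (\lnot B \lor \lnot D) \land E) \lor \lnot E) \land \lnot ((B \lor D) \land \lnot (B \land D) \land E \land \lnot E)   [De Morgan]
≡ (((B \lor D) \land (\lnot B \lor \lnot D) \land E) \lor \lnot E) \land (\lnot (B \lor D) \lor \lnot \lnot (B \land D) \lor \lnot E \lor \lnot \lnot E)   [De Morgan]
≡ (((B \lor D) \land (\lnot B \lor \lnot D) \land E) \lor \lnot E) \land ((\lnot B \land \lnot D) \lor \lnot \lnot (B \land D) \lor \lnot E \lor \lnot \lnot E)   [De Morgan]
≡ (((B \lor D) \land (\lnot B \lor \lnot D) \land E) \lor \lnot E) \land ((\lnot B \land \lnot D) \lor (B \land D) \lor \lnot E \lor \lnot \lnot E)   [double negation]
≡ (((B \lor D) \land (\lnot B \lor \lnot D) \land E) \lor \lnot E) \land ((\lnot B \land \lnot D) \lor (B \land D) \lor \lnot E \lor E)   [double negation]
≡ (B \lor D \lor \lnot E) \land (\lnot B \lor \lnot D \lor \lnot E) \land (E \lor \lnot E) \land (\lnot B \lor B \lor \lnot E \lor E) \land (\lnot B \lor D \lor \lnot E \lor E) \land (\lnot D \lor B \lor \lnot E \lor E) \land (\lnot D \lor D \lor \lnot E \lor E)   [distribute \lor over \land]
≡ (B \lor D \lor \lnot E) \land (\lnot B \lor \lnot D \lor \lnot E)   [simplify]

(B \lor D \lor \lnot E) \land (\lnot B \lor \lnot D \lor \lnot E)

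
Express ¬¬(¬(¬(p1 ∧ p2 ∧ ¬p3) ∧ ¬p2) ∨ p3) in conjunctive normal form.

¬¬(¬(¬(p1 ∧ p2 ∧ ¬p3) ∧ ¬p2) ∨ p3)
⇔ ¬(¬(p1 ∧ p2 ∧ ¬p3) ∧ ¬p2) ∨ p3   [double negation]
⇔ ¬¬(p1 ∧ p2 ∧ ¬p3) ∨ ¬¬p2 ∨ p3   [De Morgan]
⇔ p1 ∧ p2 ∧ ¬p3 ∨ ¬¬p2 ∨ p3   [double negation]
⇔ p1 ∧ p2 ∧ ¬p3 ∨ p2 ∨ p3   [double negation]
⇔ (p1 ∨ p2 ∨ p3) ∧ (p2 ∨ p2 ∨ p3) ∧ (¬p3 ∨ p2 ∨ p3)   [distribute ∨ over ∧]
⇔ p2 ∨ p3   [simplify]

p2 ∨ p3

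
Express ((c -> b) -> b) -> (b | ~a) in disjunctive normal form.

((c -> b) -> b) -> (b | ~a)
≡ ~((c -> b) -> b) | b | ~a   — eliminate ->
≡ ~(~(c -> b) | b) | b | ~a   — eliminate ->
≡ ~(~(~c | b) | b) | b | ~a   — eliminate ->
≡ (~~(~c | b) & ~b) | b | ~a   — De Morgan
≡ ((~c | b) & ~b) | b | ~a   — double negation
≡ (~c & ~b) | (b & ~b) | b | ~a   — distribute & over |
≡ (~c & ~b) | b | ~a   — simplify

(~c & ~b) | b | ~a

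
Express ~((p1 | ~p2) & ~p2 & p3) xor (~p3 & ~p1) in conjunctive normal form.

(p2 | ~p3) & (p3 | p1)

~((p1 | ~p2) & ~p2 & p3) xor (~p3 & ~p1)
= (~((p1 | ~p2) & ~p2 & p3) | (~p3 & ~p1)) & ~(~((p1 | ~p2) & ~p2 & p3) & ~p3 & ~p1)
= (~(p1 | ~p2) | ~~p2 | ~p3 | (~p3 & ~p1)) & ~(~((p1 | ~p2) & ~p2 & p3) & ~p3 & ~p1)
= ((~p1 & ~~p2) | ~~p2 | ~p3 | (~p3 & ~p1)) & ~(~((p1 | ~p2) & ~p2 & p3) & ~p3 & ~p1)
= ((~p1 & p2) | ~~p2 | ~p3 | (~p3 & ~p1)) & ~(~((p1 | ~p2) & ~p2 & p3) & ~p3 & ~p1)
= ((~p1 & p2) | p2 | ~p3 | (~p3 & ~p1)) & ~(~((p1 | ~p2) & ~p2 & p3) & ~p3 & ~p1)
= ((~p1 & p2) | p2 | ~p3 | (~p3 & ~p1)) & (~~((p1 | ~p2) & ~p2 & p3) | ~~p3 | ~~p1)
= ((~p1 & p2) | p2 | ~p3 | (~p3 & ~p1)) & (((p1 | ~p2) & ~p2 & p3) | ~~p3 | ~~p1)
= ((~p1 & p2) | p2 | ~p3 | (~p3 & ~p1)) & (((p1 | ~p2) & ~p2 & p3) | p3 | ~~p1)
= ((~p1 & p2) | p2 | ~p3 | (~p3 & ~p1)) & (((p1 | ~p2) & ~p2 & p3) | p3 | p1)
= (~p1 | p2 | ~p3 | ~p3) & (~p1 | p2 | ~p3 | ~p1) & (p2 | p2 | ~p3 | ~p3) & (p2 | p2 | ~p3 | ~p1) & (p1 | ~p2 | p3 | p1) & (~p2 | p3 | p1) & (p3 | p3 | p1)
= (p2 | ~p3) & (p3 | p1)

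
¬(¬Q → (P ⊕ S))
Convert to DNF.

(¬Q ∧ ¬P ∧ ¬S) ∨ (¬Q ∧ S ∧ P)

¬(¬Q → (P ⊕ S))
≡ ¬(¬¬Q ∨ (P ⊕ S))
≡ ¬(¬¬Q ∨ (P ∧ ¬S) ∨ (¬P ∧ S))
≡ ¬¬¬Q ∧ ¬(P ∧ ¬S) ∧ ¬(¬P ∧ S)
≡ ¬Q ∧ ¬(P ∧ ¬S) ∧ ¬(¬P ∧ S)
≡ ¬Q ∧ (¬P ∨ ¬¬S) ∧ ¬(¬P ∧ S)
≡ ¬Q ∧ (¬P ∨ S) ∧ ¬(¬P ∧ S)
≡ ¬Q ∧ (¬P ∨ S) ∧ (¬¬P ∨ ¬S)
≡ ¬Q ∧ (¬P ∨ S) ∧ (P ∨ ¬S)
≡ (¬Q ∧ ¬P ∧ P) ∨ (¬Q ∧ ¬P ∧ ¬S) ∨ (¬Q ∧ S ∧ P) ∨ (¬Q ∧ S ∧ ¬S)
≡ (¬Q ∧ ¬P ∧ ¬S) ∨ (¬Q ∧ S ∧ P)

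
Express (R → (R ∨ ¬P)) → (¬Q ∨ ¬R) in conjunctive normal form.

(R → (R ∨ ¬P)) → (¬Q ∨ ¬R)
= ¬(R → (R ∨ ¬P)) ∨ ¬Q ∨ ¬R   — eliminate →
= ¬(¬R ∨ R ∨ ¬P) ∨ ¬Q ∨ ¬R   — eliminate →
= (¬¬R ∧ ¬R ∧ ¬¬P) ∨ ¬Q ∨ ¬R   — De Morgan
= (R ∧ ¬R ∧ ¬¬P) ∨ ¬Q ∨ ¬R   — double negation
= (R ∧ ¬R ∧ P) ∨ ¬Q ∨ ¬R   — double negation
= (R ∨ ¬Q ∨ ¬R) ∧ (¬R ∨ ¬Q ∨ ¬R) ∧ (P ∨ ¬Q ∨ ¬R)   — distribute ∨ over ∧
= ¬R ∨ ¬Q   — simplify

¬R ∨ ¬Q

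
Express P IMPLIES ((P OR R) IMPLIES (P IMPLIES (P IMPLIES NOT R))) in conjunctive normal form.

NOT P OR NOT R

P IMPLIES ((P OR R) IMPLIES (P IMPLIES (P IMPLIES NOT R)))
≡ NOT P OR ((P OR R) IMPLIES (P IMPLIES (P IMPLIES NOT R)))
≡ NOT P OR NOT (P OR R) OR (P IMPLIES (P IMPLIES NOT R))
≡ NOT P OR NOT (P OR R) OR NOT P OR (P IMPLIES NOT R)
≡ NOT P OR NOT (P OR R) OR NOT P OR NOT P OR NOT R
≡ NOT P OR (NOT P AND NOT R) OR NOT P OR NOT P OR NOT R
≡ (NOT P OR NOT P OR NOT P OR NOT P OR NOT R) AND (NOT P OR NOT R OR NOT P OR NOT P OR NOT R)
≡ NOT P OR NOT R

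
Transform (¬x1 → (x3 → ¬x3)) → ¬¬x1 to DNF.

¬x1 ∧ x3 ∨ x1

(¬x1 → (x3 → ¬x3)) → ¬¬x1
≡ ¬(¬x1 → (x3 → ¬x3)) ∨ ¬¬x1   [eliminate →]
≡ ¬(¬¬x1 ∨ (x3 → ¬x3)) ∨ ¬¬x1   [eliminate →]
≡ ¬(¬¬x1 ∨ ¬x3 ∨ ¬x3) ∨ ¬¬x1   [eliminate →]
≡ ¬¬¬x1 ∧ ¬¬x3 ∧ ¬¬x3 ∨ ¬¬x1   [De Morgan]
≡ ¬x1 ∧ ¬¬x3 ∧ ¬¬x3 ∨ ¬¬x1   [double negation]
≡ ¬x1 ∧ x3 ∧ ¬¬x3 ∨ ¬¬x1   [double negation]
≡ ¬x1 ∧ x3 ∧ x3 ∨ ¬¬x1   [double negation]
≡ ¬x1 ∧ x3 ∧ x3 ∨ x1   [double negation]
≡ ¬x1 ∧ x3 ∨ x1   [simplify]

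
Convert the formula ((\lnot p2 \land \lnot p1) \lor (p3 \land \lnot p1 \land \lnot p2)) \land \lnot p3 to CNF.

\lnot p2 \land \lnot p1 \land \lnot p3

((\lnot p2 \land \lnot p1) \lor (p3 \land \lnot p1 \land \lnot p2)) \land \lnot p3
⇔ (\lnot p2 \lor p3) \land (\lnot p2 \lor \lnot p1) \land (\lnot p2 \lor \lnot p2) \land (\lnot p1 \lor p3) \land (\lnot p1 \lor \lnot p1) \land (\lnot p1 \lor \lnot p2) \land \lnot p3   (distribute \lor over \land)
⇔ \lnot p2 \land \lnot p1 \land \lnot p3   (simplify)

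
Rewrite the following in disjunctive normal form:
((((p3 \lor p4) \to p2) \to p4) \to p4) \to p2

(p3 \land \lnot p2 \land \lnot p4) \lor p2

((((p3 \lor p4) \to p2) \to p4) \to p4) \to p2
≡ \lnot ((((p3 \lor p4) \to p2) \to p4) \to p4) \lor p2   (eliminate \to)
≡ \lnot (\lnot (((p3 \lor p4) \to p2) \to p4) \lor p4) \lor p2   (eliminate \to)
≡ \lnot (\lnot (\lnot ((p3 \lor p4) \to p2) \lor p4) \lor p4) \lor p2   (eliminate \to)
≡ \lnot (\lnot (\lnot (\lnot (p3 \lor p4) \lor p2) \lor p4) \lor p4) \lor p2   (eliminate \to)
≡ (\lnot \lnot (\lnot (\lnot (p3 \lor p4) \lor p2) \lor p4) \land \lnot p4) \lor p2   (De Morgan)
≡ ((\lnot (\lnot (p3 \lor p4) \lor p2) \lor p4) \land \lnot p4) \lor p2   (double negation)
≡ (((\lnot \lnot (p3 \lor p4) \land \lnot p2) \lor p4) \land \lnot p4) \lor p2   (De Morgan)
≡ ((((p3 \lor p4) \land \lnot p2) \lor p4) \land \lnot p4) \lor p2   (double negation)
≡ (p3 \land \lnot p2 \land \lnot p4) \lor (p4 \land \lnot p2 \land \lnot p4) \lor (p4 \land \lnot p4) \lor p2   (distribute \land over \lor)
≡ (p3 \land \lnot p2 \land \lnot p4) \lor p2   (simplify)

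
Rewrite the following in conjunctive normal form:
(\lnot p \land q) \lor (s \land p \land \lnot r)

(\lnot p \land q) \lor (s \land p \land \lnot r)
≡ (\lnot p \lor s) \land (\lnot p \lor p) \land (\lnot p \lor \lnot r) \land (q \lor s) \land (q \lor p) \land (q \lor \lnot r)   [distribute \lor over \land]
≡ (\lnot p \lor s) \land (\lnot p \lor \lnot r) \land (q \lor s) \land (q \lor p) \land (q \lor \lnot r)   [simplify]

(\lnot p \lor s) \land (\lnot p \lor \lnot r) \land (q \lor s) \land (q \lor p) \land (q \lor \lnot r)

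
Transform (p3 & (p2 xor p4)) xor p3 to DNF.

(~p2 & ~p4 & p3) | (p4 & p2 & p3)

(p3 & (p2 xor p4)) xor p3
⇔ (p3 & (p2 xor p4) & ~p3) | (~(p3 & (p2 xor p4)) & p3)   [expand xor]
⇔ (p3 & ((p2 & ~p4) | (~p2 & p4)) & ~p3) | (~(p3 & (p2 xor p4)) & p3)   [expand xor]
⇔ (p3 & ((p2 & ~p4) | (~p2 & p4)) & ~p3) | (~(p3 & ((p2 & ~p4) | (~p2 & p4))) & p3)   [expand xor]
⇔ (p3 & ((p2 & ~p4) | (~p2 & p4)) & ~p3) | ((~p3 | ~((p2 & ~p4) | (~p2 & p4))) & p3)   [De Morgan]
⇔ (p3 & ((p2 & ~p4) | (~p2 & p4)) & ~p3) | ((~p3 | (~(p2 & ~p4) & ~(~p2 & p4))) & p3)   [De Morgan]
⇔ (p3 & ((p2 & ~p4) | (~p2 & p4)) & ~p3) | ((~p3 | ((~p2 | ~~p4) & ~(~p2 & p4))) & p3)   [De Morgan]
⇔ (p3 & ((p2 & ~p4) | (~p2 & p4)) & ~p3) | ((~p3 | ((~p2 | p4) & ~(~p2 & p4))) & p3)   [double negation]
⇔ (p3 & ((p2 & ~p4) | (~p2 & p4)) & ~p3) | ((~p3 | ((~p2 | p4) & (~~p2 | ~p4))) & p3)   [De Morgan]
⇔ (p3 & ((p2 & ~p4) | (~p2 & p4)) & ~p3) | ((~p3 | ((~p2 | p4) & (p2 | ~p4))) & p3)   [double negation]
⇔ (p3 & p2 & ~p4 & ~p3) | (p3 & ~p2 & p4 & ~p3) | (~p3 & p3) | (~p2 & p2 & p3) | (~p2 & ~p4 & p3) | (p4 & p2 & p3) | (p4 & ~p4 & p3)   [distribute & over |]
⇔ (~p2 & ~p4 & p3) | (p4 & p2 & p3)   [simplify]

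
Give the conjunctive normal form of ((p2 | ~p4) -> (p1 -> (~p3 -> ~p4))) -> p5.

(p2 | ~p4 | p5) & (p1 | p5) & (~p3 | p5) & (p4 | p5)

((p2 | ~p4) -> (p1 -> (~p3 -> ~p4))) -> p5
≡ ~((p2 | ~p4) -> (p1 -> (~p3 -> ~p4))) | p5   [eliminate ->]
≡ ~(~(p2 | ~p4) | (p1 -> (~p3 -> ~p4))) | p5   [eliminate ->]
≡ ~(~(p2 | ~p4) | ~p1 | (~p3 -> ~p4)) | p5   [eliminate ->]
≡ ~(~(p2 | ~p4) | ~p1 | ~~p3 | ~p4) | p5   [eliminate ->]
≡ (~~(p2 | ~p4) & ~~p1 & ~~~p3 & ~~p4) | p5   [De Morgan]
≡ ((p2 | ~p4) & ~~p1 & ~~~p3 & ~~p4) | p5   [double negation]
≡ ((p2 | ~p4) & p1 & ~~~p3 & ~~p4) | p5   [double negation]
≡ ((p2 | ~p4) & p1 & ~p3 & ~~p4) | p5   [double negation]
≡ ((p2 | ~p4) & p1 & ~p3 & p4) | p5   [double negation]
≡ (p2 | ~p4 | p5) & (p1 | p5) & (~p3 | p5) & (p4 | p5)   [distribute | over &]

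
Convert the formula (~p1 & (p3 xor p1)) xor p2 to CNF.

(~p1 | p2) & (p3 | p1 | p2) & (p1 | ~p3 | ~p2)

(~p1 & (p3 xor p1)) xor p2
⇔ ((~p1 & (p3 xor p1)) | p2) & ~(~p1 & (p3 xor p1) & p2)
⇔ ((~p1 & (p3 | p1) & ~(p3 & p1)) | p2) & ~(~p1 & (p3 xor p1) & p2)
⇔ ((~p1 & (p3 | p1) & ~(p3 & p1)) | p2) & ~(~p1 & (p3 | p1) & ~(p3 & p1) & p2)
⇔ ((~p1 & (p3 | p1) & (~p3 | ~p1)) | p2) & ~(~p1 & (p3 | p1) & ~(p3 & p1) & p2)
⇔ ((~p1 & (p3 | p1) & (~p3 | ~p1)) | p2) & (~~p1 | ~(p3 | p1) | ~~(p3 & p1) | ~p2)
⇔ ((~p1 & (p3 | p1) & (~p3 | ~p1)) | p2) & (p1 | ~(p3 | p1) | ~~(p3 & p1) | ~p2)
⇔ ((~p1 & (p3 | p1) & (~p3 | ~p1)) | p2) & (p1 | (~p3 & ~p1) | ~~(p3 & p1) | ~p2)
⇔ ((~p1 & (p3 | p1) & (~p3 | ~p1)) | p2) & (p1 | (~p3 & ~p1) | (p3 & p1) | ~p2)
⇔ (~p1 | p2) & (p3 | p1 | p2) & (~p3 | ~p1 | p2) & (p1 | ~p3 | p3 | ~p2) & (p1 | ~p3 | p1 | ~p2) & (p1 | ~p1 | p3 | ~p2) & (p1 | ~p1 | p1 | ~p2)
⇔ (~p1 | p2) & (p3 | p1 | p2) & (p1 | ~p3 | ~p2)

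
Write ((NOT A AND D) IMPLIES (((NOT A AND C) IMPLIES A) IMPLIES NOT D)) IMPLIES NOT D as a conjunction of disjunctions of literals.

(NOT A OR NOT D) AND (A OR NOT C OR NOT D)

((NOT A AND D) IMPLIES (((NOT A AND C) IMPLIES A) IMPLIES NOT D)) IMPLIES NOT D
⇔ NOT ((NOT A AND D) IMPLIES (((NOT A AND C) IMPLIES A) IMPLIES NOT D)) OR NOT D   [eliminate IMPLIES]
⇔ NOT (NOT (NOT A AND D) OR (((NOT A AND C) IMPLIES A) IMPLIES NOT D)) OR NOT D   [eliminate IMPLIES]
⇔ NOT (NOT (NOT A AND D) OR NOT ((NOT A AND C) IMPLIES A) OR NOT D) OR NOT D   [eliminate IMPLIES]
⇔ NOT (NOT (NOT A AND D) OR NOT (NOT (NOT A AND C) OR A) OR NOT D) OR NOT D   [eliminate IMPLIES]
⇔ (NOT NOT (NOT A AND D) AND NOT NOT (NOT (NOT A AND C) OR A) AND NOT NOT D) OR NOT D   [De Morgan]
⇔ (NOT A AND D AND NOT NOT (NOT (NOT A AND C) OR A) AND NOT NOT D) OR NOT D   [double negation]
⇔ (NOT A AND D AND (NOT (NOT A AND C) OR A) AND NOT NOT D) OR NOT D   [double negation]
⇔ (NOT A AND D AND (NOT NOT A OR NOT C OR A) AND NOT NOT D) OR NOT D   [De Morgan]
⇔ (NOT A AND D AND (A OR NOT C OR A) AND NOT NOT D) OR NOT D   [double negation]
⇔ (NOT A AND D AND (A OR NOT C OR A) AND D) OR NOT D   [double negation]
⇔ (NOT A OR NOT D) AND (D OR NOT D) AND (A OR NOT C OR A OR NOT D) AND (D OR NOT D)   [distribute OR over AND]
⇔ (NOT A OR NOT D) AND (A OR NOT C OR NOT D)   [simplify]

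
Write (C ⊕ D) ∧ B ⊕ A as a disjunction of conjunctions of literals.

C ∧ ¬D ∧ B ∧ ¬A ∨ ¬C ∧ D ∧ B ∧ ¬A ∨ ¬C ∧ ¬D ∧ A ∨ D ∧ C ∧ A ∨ ¬B ∧ A

(C ⊕ D) ∧ B ⊕ A
⇔ (C ⊕ D) ∧ B ∧ ¬A ∨ ¬((C ⊕ D) ∧ B) ∧ A   [expand ⊕]
⇔ (C ∧ ¬D ∨ ¬C ∧ D) ∧ B ∧ ¬A ∨ ¬((C ⊕ D) ∧ B) ∧ A   [expand ⊕]
⇔ (C ∧ ¬D ∨ ¬C ∧ D) ∧ B ∧ ¬A ∨ ¬((C ∧ ¬D ∨ ¬C ∧ D) ∧ B) ∧ A   [expand ⊕]
⇔ (C ∧ ¬D ∨ ¬C ∧ D) ∧ B ∧ ¬A ∨ (¬(C ∧ ¬D ∨ ¬C ∧ D) ∨ ¬B) ∧ A   [De Morgan]
⇔ (C ∧ ¬D ∨ ¬C ∧ D) ∧ B ∧ ¬A ∨ (¬(C ∧ ¬D) ∧ ¬(¬C ∧ D) ∨ ¬B) ∧ A   [De Morgan]
⇔ (C ∧ ¬D ∨ ¬C ∧ D) ∧ B ∧ ¬A ∨ ((¬C ∨ ¬¬D) ∧ ¬(¬C ∧ D) ∨ ¬B) ∧ A   [De Morgan]
⇔ (C ∧ ¬D ∨ ¬C ∧ D) ∧ B ∧ ¬A ∨ ((¬C ∨ D) ∧ ¬(¬C ∧ D) ∨ ¬B) ∧ A   [double negation]
⇔ (C ∧ ¬D ∨ ¬C ∧ D) ∧ B ∧ ¬A ∨ ((¬C ∨ D) ∧ (¬¬C ∨ ¬D) ∨ ¬B) ∧ A   [De Morgan]
⇔ (C ∧ ¬D ∨ ¬C ∧ D) ∧ B ∧ ¬A ∨ ((¬C ∨ D) ∧ (C ∨ ¬D) ∨ ¬B) ∧ A   [double negation]
⇔ C ∧ ¬D ∧ B ∧ ¬A ∨ ¬C ∧ D ∧ B ∧ ¬A ∨ ¬C ∧ C ∧ A ∨ ¬C ∧ ¬D ∧ A ∨ D ∧ C ∧ A ∨ D ∧ ¬D ∧ A ∨ ¬B ∧ A   [distribute ∧ over ∨]
⇔ C ∧ ¬D ∧ B ∧ ¬A ∨ ¬C ∧ D ∧ B ∧ ¬A ∨ ¬C ∧ ¬D ∧ A ∨ D ∧ C ∧ A ∨ ¬B ∧ A   [simplify]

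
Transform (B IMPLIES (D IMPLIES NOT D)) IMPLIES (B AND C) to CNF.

(B IMPLIES (D IMPLIES NOT D)) IMPLIES (B AND C)
= NOT (B IMPLIES (D IMPLIES NOT D)) OR (B AND C)   — eliminate IMPLIES
= NOT (NOT B OR (D IMPLIES NOT D)) OR (B AND C)   — eliminate IMPLIES
= NOT (NOT B OR NOT D OR NOT D) OR (B AND C)   — eliminate IMPLIES
= (NOT NOT B AND NOT NOT D AND NOT NOT D) OR (B AND C)   — De Morgan
= (B AND NOT NOT D AND NOT NOT D) OR (B AND C)   — double negation
= (B AND D AND NOT NOT D) OR (B AND C)   — double negation
= (B AND D AND D) OR (B AND C)   — double negation
= (B OR B) AND (B OR C) AND (D OR B) AND (D OR C) AND (D OR B) AND (D OR C)   — distribute OR over AND
= B AND (D OR C)   — simplify

B AND (D OR C)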